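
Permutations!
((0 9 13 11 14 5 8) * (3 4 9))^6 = (0 14 9)(3 5 13)(4 8 11)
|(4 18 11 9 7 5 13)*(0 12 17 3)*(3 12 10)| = 42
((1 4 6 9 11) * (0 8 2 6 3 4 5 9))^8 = (11)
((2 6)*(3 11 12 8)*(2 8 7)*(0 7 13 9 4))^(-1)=((0 7 2 6 8 3 11 12 13 9 4))^(-1)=(0 4 9 13 12 11 3 8 6 2 7)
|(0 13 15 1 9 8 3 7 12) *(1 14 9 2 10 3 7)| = 8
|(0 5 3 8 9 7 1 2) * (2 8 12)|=20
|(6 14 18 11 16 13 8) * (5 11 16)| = 6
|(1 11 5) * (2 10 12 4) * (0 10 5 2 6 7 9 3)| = 8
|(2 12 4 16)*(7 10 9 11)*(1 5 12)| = |(1 5 12 4 16 2)(7 10 9 11)| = 12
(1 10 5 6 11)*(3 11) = [0, 10, 2, 11, 4, 6, 3, 7, 8, 9, 5, 1] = (1 10 5 6 3 11)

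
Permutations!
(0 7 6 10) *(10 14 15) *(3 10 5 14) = (0 7 6 3 10)(5 14 15) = [7, 1, 2, 10, 4, 14, 3, 6, 8, 9, 0, 11, 12, 13, 15, 5]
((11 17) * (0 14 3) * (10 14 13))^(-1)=((0 13 10 14 3)(11 17))^(-1)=(0 3 14 10 13)(11 17)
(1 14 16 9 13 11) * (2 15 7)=(1 14 16 9 13 11)(2 15 7)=[0, 14, 15, 3, 4, 5, 6, 2, 8, 13, 10, 1, 12, 11, 16, 7, 9]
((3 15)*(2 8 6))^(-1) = (2 6 8)(3 15)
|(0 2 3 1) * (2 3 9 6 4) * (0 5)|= |(0 3 1 5)(2 9 6 4)|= 4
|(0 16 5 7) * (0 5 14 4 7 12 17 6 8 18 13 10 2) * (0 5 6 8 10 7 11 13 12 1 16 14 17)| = 16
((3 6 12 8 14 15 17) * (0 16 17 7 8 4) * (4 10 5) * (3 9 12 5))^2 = (0 17 12 3 5)(4 16 9 10 6)(7 14)(8 15)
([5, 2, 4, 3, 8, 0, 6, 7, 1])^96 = (8)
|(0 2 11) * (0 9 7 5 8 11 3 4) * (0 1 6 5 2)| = 10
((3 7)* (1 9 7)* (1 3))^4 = (1 9 7) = ((1 9 7))^4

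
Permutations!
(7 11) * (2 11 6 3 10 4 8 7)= (2 11)(3 10 4 8 7 6)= [0, 1, 11, 10, 8, 5, 3, 6, 7, 9, 4, 2]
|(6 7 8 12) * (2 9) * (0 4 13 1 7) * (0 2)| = 10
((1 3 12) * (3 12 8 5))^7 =((1 12)(3 8 5))^7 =(1 12)(3 8 5)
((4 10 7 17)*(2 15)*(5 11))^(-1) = (2 15)(4 17 7 10)(5 11) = ((2 15)(4 10 7 17)(5 11))^(-1)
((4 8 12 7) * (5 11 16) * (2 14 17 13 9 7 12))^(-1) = ((2 14 17 13 9 7 4 8)(5 11 16))^(-1) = (2 8 4 7 9 13 17 14)(5 16 11)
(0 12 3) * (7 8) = [12, 1, 2, 0, 4, 5, 6, 8, 7, 9, 10, 11, 3] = (0 12 3)(7 8)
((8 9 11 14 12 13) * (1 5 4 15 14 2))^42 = ((1 5 4 15 14 12 13 8 9 11 2))^42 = (1 11 8 12 15 5 2 9 13 14 4)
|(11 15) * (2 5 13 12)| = 4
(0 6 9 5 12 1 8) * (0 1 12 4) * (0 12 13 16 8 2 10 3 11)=(0 6 9 5 4 12 13 16 8 1 2 10 3 11)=[6, 2, 10, 11, 12, 4, 9, 7, 1, 5, 3, 0, 13, 16, 14, 15, 8]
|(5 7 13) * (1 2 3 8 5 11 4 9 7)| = 5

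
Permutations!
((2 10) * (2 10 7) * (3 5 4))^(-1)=(10)(2 7)(3 4 5)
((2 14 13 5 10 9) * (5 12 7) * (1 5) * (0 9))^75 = (0 12)(1 2)(5 14)(7 9)(10 13)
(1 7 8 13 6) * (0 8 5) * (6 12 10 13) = [8, 7, 2, 3, 4, 0, 1, 5, 6, 9, 13, 11, 10, 12] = (0 8 6 1 7 5)(10 13 12)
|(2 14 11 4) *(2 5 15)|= |(2 14 11 4 5 15)|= 6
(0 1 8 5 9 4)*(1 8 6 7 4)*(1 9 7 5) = (9)(0 8 1 6 5 7 4) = [8, 6, 2, 3, 0, 7, 5, 4, 1, 9]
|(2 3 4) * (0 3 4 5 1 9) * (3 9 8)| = |(0 9)(1 8 3 5)(2 4)| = 4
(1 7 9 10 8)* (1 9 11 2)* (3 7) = (1 3 7 11 2)(8 9 10) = [0, 3, 1, 7, 4, 5, 6, 11, 9, 10, 8, 2]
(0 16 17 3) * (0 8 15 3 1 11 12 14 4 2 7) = (0 16 17 1 11 12 14 4 2 7)(3 8 15) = [16, 11, 7, 8, 2, 5, 6, 0, 15, 9, 10, 12, 14, 13, 4, 3, 17, 1]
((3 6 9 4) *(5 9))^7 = (3 5 4 6 9)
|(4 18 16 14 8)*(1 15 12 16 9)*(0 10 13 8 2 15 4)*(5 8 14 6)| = 44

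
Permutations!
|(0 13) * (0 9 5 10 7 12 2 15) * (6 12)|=10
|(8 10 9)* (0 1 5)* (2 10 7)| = 15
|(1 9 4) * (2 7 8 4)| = 6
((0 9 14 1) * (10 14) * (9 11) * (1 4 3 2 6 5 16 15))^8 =((0 11 9 10 14 4 3 2 6 5 16 15 1))^8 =(0 6 10 15 3 11 5 14 1 2 9 16 4)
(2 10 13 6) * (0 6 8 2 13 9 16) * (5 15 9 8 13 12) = (0 6 12 5 15 9 16)(2 10 8) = [6, 1, 10, 3, 4, 15, 12, 7, 2, 16, 8, 11, 5, 13, 14, 9, 0]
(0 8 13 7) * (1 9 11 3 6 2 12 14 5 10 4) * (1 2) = (0 8 13 7)(1 9 11 3 6)(2 12 14 5 10 4) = [8, 9, 12, 6, 2, 10, 1, 0, 13, 11, 4, 3, 14, 7, 5]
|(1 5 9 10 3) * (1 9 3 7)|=|(1 5 3 9 10 7)|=6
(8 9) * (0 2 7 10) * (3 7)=(0 2 3 7 10)(8 9)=[2, 1, 3, 7, 4, 5, 6, 10, 9, 8, 0]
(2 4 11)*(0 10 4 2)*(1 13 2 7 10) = (0 1 13 2 7 10 4 11) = [1, 13, 7, 3, 11, 5, 6, 10, 8, 9, 4, 0, 12, 2]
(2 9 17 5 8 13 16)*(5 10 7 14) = (2 9 17 10 7 14 5 8 13 16) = [0, 1, 9, 3, 4, 8, 6, 14, 13, 17, 7, 11, 12, 16, 5, 15, 2, 10]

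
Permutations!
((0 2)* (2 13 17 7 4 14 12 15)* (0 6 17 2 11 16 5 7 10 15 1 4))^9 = (0 5 11 10 6 13 7 16 15 17 2)(1 4 14 12)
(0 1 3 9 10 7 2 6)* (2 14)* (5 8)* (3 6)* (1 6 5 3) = (0 6)(1 5 8 3 9 10 7 14 2) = [6, 5, 1, 9, 4, 8, 0, 14, 3, 10, 7, 11, 12, 13, 2]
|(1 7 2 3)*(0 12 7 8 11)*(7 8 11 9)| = |(0 12 8 9 7 2 3 1 11)| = 9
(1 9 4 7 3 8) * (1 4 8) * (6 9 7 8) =[0, 7, 2, 1, 8, 5, 9, 3, 4, 6] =(1 7 3)(4 8)(6 9)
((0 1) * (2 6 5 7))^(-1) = ((0 1)(2 6 5 7))^(-1) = (0 1)(2 7 5 6)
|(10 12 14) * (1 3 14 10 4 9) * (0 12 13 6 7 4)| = 11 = |(0 12 10 13 6 7 4 9 1 3 14)|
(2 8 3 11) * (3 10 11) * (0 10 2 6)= [10, 1, 8, 3, 4, 5, 0, 7, 2, 9, 11, 6]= (0 10 11 6)(2 8)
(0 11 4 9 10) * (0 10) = (0 11 4 9) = [11, 1, 2, 3, 9, 5, 6, 7, 8, 0, 10, 4]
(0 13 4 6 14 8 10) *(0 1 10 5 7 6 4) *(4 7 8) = (0 13)(1 10)(4 7 6 14)(5 8) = [13, 10, 2, 3, 7, 8, 14, 6, 5, 9, 1, 11, 12, 0, 4]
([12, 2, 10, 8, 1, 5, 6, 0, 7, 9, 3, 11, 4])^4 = [2, 8, 7, 12, 3, 5, 6, 1, 4, 9, 0, 11, 10]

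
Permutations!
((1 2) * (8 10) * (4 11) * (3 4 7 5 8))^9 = (1 2)(3 11 5 10 4 7 8)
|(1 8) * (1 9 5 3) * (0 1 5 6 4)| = 6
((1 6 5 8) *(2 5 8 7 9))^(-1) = ((1 6 8)(2 5 7 9))^(-1) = (1 8 6)(2 9 7 5)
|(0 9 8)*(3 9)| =4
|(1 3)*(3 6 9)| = 4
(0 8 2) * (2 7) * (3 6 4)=(0 8 7 2)(3 6 4)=[8, 1, 0, 6, 3, 5, 4, 2, 7]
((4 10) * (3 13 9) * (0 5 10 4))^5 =(0 10 5)(3 9 13)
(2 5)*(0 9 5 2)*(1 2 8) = [9, 2, 8, 3, 4, 0, 6, 7, 1, 5] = (0 9 5)(1 2 8)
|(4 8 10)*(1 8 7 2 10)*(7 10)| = 2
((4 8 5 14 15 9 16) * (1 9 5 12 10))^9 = ((1 9 16 4 8 12 10)(5 14 15))^9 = (1 16 8 10 9 4 12)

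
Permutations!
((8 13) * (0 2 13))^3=(0 8 13 2)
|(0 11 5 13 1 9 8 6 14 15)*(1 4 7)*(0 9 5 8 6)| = 60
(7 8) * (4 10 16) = (4 10 16)(7 8) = [0, 1, 2, 3, 10, 5, 6, 8, 7, 9, 16, 11, 12, 13, 14, 15, 4]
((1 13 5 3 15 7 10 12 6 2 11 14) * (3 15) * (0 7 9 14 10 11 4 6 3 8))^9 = ((0 7 11 10 12 3 8)(1 13 5 15 9 14)(2 4 6))^9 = (0 11 12 8 7 10 3)(1 15)(5 14)(9 13)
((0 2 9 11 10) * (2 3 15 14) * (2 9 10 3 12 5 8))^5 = (15)(0 10 2 8 5 12)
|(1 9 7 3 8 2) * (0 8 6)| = 8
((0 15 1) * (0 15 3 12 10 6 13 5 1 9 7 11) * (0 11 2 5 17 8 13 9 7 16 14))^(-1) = ((0 3 12 10 6 9 16 14)(1 15 7 2 5)(8 13 17))^(-1) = (0 14 16 9 6 10 12 3)(1 5 2 7 15)(8 17 13)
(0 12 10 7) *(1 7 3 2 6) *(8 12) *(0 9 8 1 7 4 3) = [1, 4, 6, 2, 3, 5, 7, 9, 12, 8, 0, 11, 10] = (0 1 4 3 2 6 7 9 8 12 10)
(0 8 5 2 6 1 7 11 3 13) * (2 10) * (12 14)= (0 8 5 10 2 6 1 7 11 3 13)(12 14)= [8, 7, 6, 13, 4, 10, 1, 11, 5, 9, 2, 3, 14, 0, 12]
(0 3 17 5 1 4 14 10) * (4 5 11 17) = (0 3 4 14 10)(1 5)(11 17) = [3, 5, 2, 4, 14, 1, 6, 7, 8, 9, 0, 17, 12, 13, 10, 15, 16, 11]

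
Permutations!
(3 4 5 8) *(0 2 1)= [2, 0, 1, 4, 5, 8, 6, 7, 3]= (0 2 1)(3 4 5 8)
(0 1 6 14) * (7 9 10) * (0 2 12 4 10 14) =[1, 6, 12, 3, 10, 5, 0, 9, 8, 14, 7, 11, 4, 13, 2] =(0 1 6)(2 12 4 10 7 9 14)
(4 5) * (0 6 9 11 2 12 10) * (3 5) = (0 6 9 11 2 12 10)(3 5 4) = [6, 1, 12, 5, 3, 4, 9, 7, 8, 11, 0, 2, 10]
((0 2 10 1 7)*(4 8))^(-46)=(0 7 1 10 2)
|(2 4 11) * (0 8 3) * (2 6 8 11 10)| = 15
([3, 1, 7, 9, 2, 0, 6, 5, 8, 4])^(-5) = [9, 1, 5, 4, 7, 3, 6, 0, 8, 2]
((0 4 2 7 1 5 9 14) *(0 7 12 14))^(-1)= ((0 4 2 12 14 7 1 5 9))^(-1)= (0 9 5 1 7 14 12 2 4)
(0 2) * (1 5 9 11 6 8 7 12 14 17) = (0 2)(1 5 9 11 6 8 7 12 14 17) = [2, 5, 0, 3, 4, 9, 8, 12, 7, 11, 10, 6, 14, 13, 17, 15, 16, 1]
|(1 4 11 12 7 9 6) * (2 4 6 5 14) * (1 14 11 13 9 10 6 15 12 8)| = |(1 15 12 7 10 6 14 2 4 13 9 5 11 8)| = 14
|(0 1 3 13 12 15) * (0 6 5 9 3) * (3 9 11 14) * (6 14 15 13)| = |(0 1)(3 6 5 11 15 14)(12 13)| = 6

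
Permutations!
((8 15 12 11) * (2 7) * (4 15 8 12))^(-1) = (2 7)(4 15)(11 12)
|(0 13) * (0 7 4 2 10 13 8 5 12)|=20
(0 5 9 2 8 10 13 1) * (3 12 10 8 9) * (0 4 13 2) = (0 5 3 12 10 2 9)(1 4 13) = [5, 4, 9, 12, 13, 3, 6, 7, 8, 0, 2, 11, 10, 1]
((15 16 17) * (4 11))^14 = (15 17 16)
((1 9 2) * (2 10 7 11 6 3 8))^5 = (1 6 9 3 10 8 7 2 11)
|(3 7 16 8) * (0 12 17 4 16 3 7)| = |(0 12 17 4 16 8 7 3)| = 8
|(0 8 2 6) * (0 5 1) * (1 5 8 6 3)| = |(0 6 8 2 3 1)| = 6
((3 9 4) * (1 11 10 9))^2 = ((1 11 10 9 4 3))^2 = (1 10 4)(3 11 9)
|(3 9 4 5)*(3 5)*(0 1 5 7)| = |(0 1 5 7)(3 9 4)| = 12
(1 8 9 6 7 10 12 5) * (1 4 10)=(1 8 9 6 7)(4 10 12 5)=[0, 8, 2, 3, 10, 4, 7, 1, 9, 6, 12, 11, 5]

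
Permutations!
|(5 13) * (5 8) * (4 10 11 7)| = 12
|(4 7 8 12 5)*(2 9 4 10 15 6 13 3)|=12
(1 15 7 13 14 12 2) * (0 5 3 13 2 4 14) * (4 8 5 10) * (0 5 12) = [10, 15, 1, 13, 14, 3, 6, 2, 12, 9, 4, 11, 8, 5, 0, 7] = (0 10 4 14)(1 15 7 2)(3 13 5)(8 12)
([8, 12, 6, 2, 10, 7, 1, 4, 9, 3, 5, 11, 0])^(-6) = (0 9 2 1)(3 6 12 8)(4 5)(7 10)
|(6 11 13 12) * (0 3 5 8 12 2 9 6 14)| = 30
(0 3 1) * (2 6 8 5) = [3, 0, 6, 1, 4, 2, 8, 7, 5] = (0 3 1)(2 6 8 5)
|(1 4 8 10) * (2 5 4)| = |(1 2 5 4 8 10)| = 6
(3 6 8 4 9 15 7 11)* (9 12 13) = (3 6 8 4 12 13 9 15 7 11) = [0, 1, 2, 6, 12, 5, 8, 11, 4, 15, 10, 3, 13, 9, 14, 7]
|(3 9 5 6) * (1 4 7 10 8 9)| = 9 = |(1 4 7 10 8 9 5 6 3)|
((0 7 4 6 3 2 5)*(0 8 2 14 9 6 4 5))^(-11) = (0 2 8 5 7)(3 14 9 6)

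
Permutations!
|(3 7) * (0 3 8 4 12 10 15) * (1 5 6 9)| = 8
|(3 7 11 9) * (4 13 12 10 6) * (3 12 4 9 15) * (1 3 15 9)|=|(15)(1 3 7 11 9 12 10 6)(4 13)|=8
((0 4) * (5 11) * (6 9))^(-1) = ((0 4)(5 11)(6 9))^(-1) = (0 4)(5 11)(6 9)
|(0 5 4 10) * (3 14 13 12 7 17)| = |(0 5 4 10)(3 14 13 12 7 17)| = 12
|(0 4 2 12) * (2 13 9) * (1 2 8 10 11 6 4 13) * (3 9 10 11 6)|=|(0 13 10 6 4 1 2 12)(3 9 8 11)|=8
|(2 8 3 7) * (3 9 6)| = 6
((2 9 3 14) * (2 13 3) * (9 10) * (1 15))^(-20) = (15)(2 10 9)(3 14 13)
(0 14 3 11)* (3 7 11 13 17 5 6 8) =(0 14 7 11)(3 13 17 5 6 8) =[14, 1, 2, 13, 4, 6, 8, 11, 3, 9, 10, 0, 12, 17, 7, 15, 16, 5]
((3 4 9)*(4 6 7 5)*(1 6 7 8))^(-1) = (1 8 6)(3 9 4 5 7)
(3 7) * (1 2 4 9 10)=[0, 2, 4, 7, 9, 5, 6, 3, 8, 10, 1]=(1 2 4 9 10)(3 7)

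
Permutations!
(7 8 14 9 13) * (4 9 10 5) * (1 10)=(1 10 5 4 9 13 7 8 14)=[0, 10, 2, 3, 9, 4, 6, 8, 14, 13, 5, 11, 12, 7, 1]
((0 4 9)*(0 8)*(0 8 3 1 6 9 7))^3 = (1 3 9 6)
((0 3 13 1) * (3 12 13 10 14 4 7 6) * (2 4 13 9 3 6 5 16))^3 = ((0 12 9 3 10 14 13 1)(2 4 7 5 16))^3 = (0 3 13 12 10 1 9 14)(2 5 4 16 7)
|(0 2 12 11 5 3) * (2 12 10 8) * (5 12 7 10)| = 14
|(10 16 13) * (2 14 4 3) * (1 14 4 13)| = |(1 14 13 10 16)(2 4 3)| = 15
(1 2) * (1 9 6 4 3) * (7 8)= (1 2 9 6 4 3)(7 8)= [0, 2, 9, 1, 3, 5, 4, 8, 7, 6]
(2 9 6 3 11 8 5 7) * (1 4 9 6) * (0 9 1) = (0 9)(1 4)(2 6 3 11 8 5 7) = [9, 4, 6, 11, 1, 7, 3, 2, 5, 0, 10, 8]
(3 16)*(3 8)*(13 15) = [0, 1, 2, 16, 4, 5, 6, 7, 3, 9, 10, 11, 12, 15, 14, 13, 8] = (3 16 8)(13 15)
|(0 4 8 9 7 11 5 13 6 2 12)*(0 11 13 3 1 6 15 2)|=14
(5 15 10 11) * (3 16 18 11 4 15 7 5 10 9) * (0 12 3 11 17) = [12, 1, 2, 16, 15, 7, 6, 5, 8, 11, 4, 10, 3, 13, 14, 9, 18, 0, 17] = (0 12 3 16 18 17)(4 15 9 11 10)(5 7)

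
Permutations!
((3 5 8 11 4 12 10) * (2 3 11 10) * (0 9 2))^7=((0 9 2 3 5 8 10 11 4 12))^7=(0 11 5 9 4 8 2 12 10 3)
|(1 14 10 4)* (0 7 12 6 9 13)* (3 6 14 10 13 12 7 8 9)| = 6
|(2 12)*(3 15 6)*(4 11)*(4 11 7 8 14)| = 12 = |(2 12)(3 15 6)(4 7 8 14)|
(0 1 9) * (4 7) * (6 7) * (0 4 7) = (0 1 9 4 6) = [1, 9, 2, 3, 6, 5, 0, 7, 8, 4]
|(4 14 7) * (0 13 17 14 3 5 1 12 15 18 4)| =35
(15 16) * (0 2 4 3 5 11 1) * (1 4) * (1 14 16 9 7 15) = [2, 0, 14, 5, 3, 11, 6, 15, 8, 7, 10, 4, 12, 13, 16, 9, 1] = (0 2 14 16 1)(3 5 11 4)(7 15 9)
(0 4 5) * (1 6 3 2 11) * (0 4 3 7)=(0 3 2 11 1 6 7)(4 5)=[3, 6, 11, 2, 5, 4, 7, 0, 8, 9, 10, 1]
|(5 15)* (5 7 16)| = 4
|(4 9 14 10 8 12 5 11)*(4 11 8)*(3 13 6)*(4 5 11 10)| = |(3 13 6)(4 9 14)(5 8 12 11 10)| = 15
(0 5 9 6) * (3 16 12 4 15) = (0 5 9 6)(3 16 12 4 15) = [5, 1, 2, 16, 15, 9, 0, 7, 8, 6, 10, 11, 4, 13, 14, 3, 12]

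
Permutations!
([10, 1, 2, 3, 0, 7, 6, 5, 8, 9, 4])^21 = [0, 1, 2, 3, 4, 7, 6, 5, 8, 9, 10]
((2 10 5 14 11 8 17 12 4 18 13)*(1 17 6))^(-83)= (1 5 4 8 2 17 14 18 6 10 12 11 13)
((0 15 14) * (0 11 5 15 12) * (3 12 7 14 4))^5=((0 7 14 11 5 15 4 3 12))^5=(0 15 7 4 14 3 11 12 5)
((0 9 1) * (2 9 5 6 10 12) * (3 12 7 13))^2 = ((0 5 6 10 7 13 3 12 2 9 1))^2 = (0 6 7 3 2 1 5 10 13 12 9)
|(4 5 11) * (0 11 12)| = 5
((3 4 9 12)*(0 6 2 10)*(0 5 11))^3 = ((0 6 2 10 5 11)(3 4 9 12))^3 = (0 10)(2 11)(3 12 9 4)(5 6)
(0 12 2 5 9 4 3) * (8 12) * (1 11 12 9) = [8, 11, 5, 0, 3, 1, 6, 7, 9, 4, 10, 12, 2] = (0 8 9 4 3)(1 11 12 2 5)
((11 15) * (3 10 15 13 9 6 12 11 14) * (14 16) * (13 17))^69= ((3 10 15 16 14)(6 12 11 17 13 9))^69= (3 14 16 15 10)(6 17)(9 11)(12 13)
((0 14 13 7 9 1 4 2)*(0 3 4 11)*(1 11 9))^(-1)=(0 11 9 1 7 13 14)(2 4 3)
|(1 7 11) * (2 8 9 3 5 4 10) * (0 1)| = 28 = |(0 1 7 11)(2 8 9 3 5 4 10)|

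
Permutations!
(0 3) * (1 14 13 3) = (0 1 14 13 3) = [1, 14, 2, 0, 4, 5, 6, 7, 8, 9, 10, 11, 12, 3, 13]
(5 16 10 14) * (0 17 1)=(0 17 1)(5 16 10 14)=[17, 0, 2, 3, 4, 16, 6, 7, 8, 9, 14, 11, 12, 13, 5, 15, 10, 1]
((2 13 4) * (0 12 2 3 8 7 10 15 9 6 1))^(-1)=(0 1 6 9 15 10 7 8 3 4 13 2 12)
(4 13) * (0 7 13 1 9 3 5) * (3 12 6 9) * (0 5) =[7, 3, 2, 0, 1, 5, 9, 13, 8, 12, 10, 11, 6, 4] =(0 7 13 4 1 3)(6 9 12)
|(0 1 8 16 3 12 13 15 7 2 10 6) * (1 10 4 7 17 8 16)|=|(0 10 6)(1 16 3 12 13 15 17 8)(2 4 7)|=24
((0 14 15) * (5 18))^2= ((0 14 15)(5 18))^2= (18)(0 15 14)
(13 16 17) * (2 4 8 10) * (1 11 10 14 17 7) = [0, 11, 4, 3, 8, 5, 6, 1, 14, 9, 2, 10, 12, 16, 17, 15, 7, 13] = (1 11 10 2 4 8 14 17 13 16 7)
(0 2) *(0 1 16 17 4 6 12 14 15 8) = (0 2 1 16 17 4 6 12 14 15 8) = [2, 16, 1, 3, 6, 5, 12, 7, 0, 9, 10, 11, 14, 13, 15, 8, 17, 4]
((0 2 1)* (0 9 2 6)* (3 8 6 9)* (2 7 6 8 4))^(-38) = (0 7)(1 4)(2 3)(6 9)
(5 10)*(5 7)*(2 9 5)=[0, 1, 9, 3, 4, 10, 6, 2, 8, 5, 7]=(2 9 5 10 7)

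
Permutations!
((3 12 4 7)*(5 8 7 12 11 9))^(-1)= (3 7 8 5 9 11)(4 12)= ((3 11 9 5 8 7)(4 12))^(-1)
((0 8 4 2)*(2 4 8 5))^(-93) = ((8)(0 5 2))^(-93) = (8)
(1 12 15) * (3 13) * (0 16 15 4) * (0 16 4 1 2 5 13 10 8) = (0 4 16 15 2 5 13 3 10 8)(1 12) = [4, 12, 5, 10, 16, 13, 6, 7, 0, 9, 8, 11, 1, 3, 14, 2, 15]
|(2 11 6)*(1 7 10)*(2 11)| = 6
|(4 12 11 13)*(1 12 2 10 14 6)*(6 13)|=|(1 12 11 6)(2 10 14 13 4)|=20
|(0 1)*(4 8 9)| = |(0 1)(4 8 9)| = 6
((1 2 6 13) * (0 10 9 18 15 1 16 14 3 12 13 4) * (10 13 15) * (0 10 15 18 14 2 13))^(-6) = (1 9 13 14 16 3 2 12 6 18 4 15 10)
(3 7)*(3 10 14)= (3 7 10 14)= [0, 1, 2, 7, 4, 5, 6, 10, 8, 9, 14, 11, 12, 13, 3]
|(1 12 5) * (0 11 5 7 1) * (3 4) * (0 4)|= 15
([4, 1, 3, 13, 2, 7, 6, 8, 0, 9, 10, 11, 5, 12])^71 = [8, 1, 4, 2, 0, 12, 6, 5, 7, 9, 10, 11, 13, 3]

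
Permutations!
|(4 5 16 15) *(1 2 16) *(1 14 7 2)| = 7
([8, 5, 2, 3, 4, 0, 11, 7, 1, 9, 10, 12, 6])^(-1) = (0 5 1 8)(6 12 11)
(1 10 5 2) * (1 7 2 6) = (1 10 5 6)(2 7) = [0, 10, 7, 3, 4, 6, 1, 2, 8, 9, 5]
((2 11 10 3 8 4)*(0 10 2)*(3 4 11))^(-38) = (0 10 4)(2 8)(3 11)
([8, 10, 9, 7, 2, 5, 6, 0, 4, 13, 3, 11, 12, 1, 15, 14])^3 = [2, 7, 1, 8, 13, 5, 6, 4, 9, 10, 0, 11, 12, 3, 15, 14]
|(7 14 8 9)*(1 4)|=4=|(1 4)(7 14 8 9)|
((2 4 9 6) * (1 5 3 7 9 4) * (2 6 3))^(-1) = ((1 5 2)(3 7 9))^(-1) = (1 2 5)(3 9 7)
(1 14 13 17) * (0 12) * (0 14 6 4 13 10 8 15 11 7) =(0 12 14 10 8 15 11 7)(1 6 4 13 17) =[12, 6, 2, 3, 13, 5, 4, 0, 15, 9, 8, 7, 14, 17, 10, 11, 16, 1]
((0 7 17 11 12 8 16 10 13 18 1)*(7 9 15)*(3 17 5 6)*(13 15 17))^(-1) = ((0 9 17 11 12 8 16 10 15 7 5 6 3 13 18 1))^(-1) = (0 1 18 13 3 6 5 7 15 10 16 8 12 11 17 9)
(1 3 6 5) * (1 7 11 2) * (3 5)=[0, 5, 1, 6, 4, 7, 3, 11, 8, 9, 10, 2]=(1 5 7 11 2)(3 6)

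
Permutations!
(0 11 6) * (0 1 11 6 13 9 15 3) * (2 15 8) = [6, 11, 15, 0, 4, 5, 1, 7, 2, 8, 10, 13, 12, 9, 14, 3] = (0 6 1 11 13 9 8 2 15 3)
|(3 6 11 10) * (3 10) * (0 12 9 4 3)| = |(0 12 9 4 3 6 11)| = 7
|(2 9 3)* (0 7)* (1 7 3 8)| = 7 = |(0 3 2 9 8 1 7)|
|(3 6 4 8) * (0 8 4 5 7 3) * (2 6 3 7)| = 6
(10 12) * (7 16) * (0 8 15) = [8, 1, 2, 3, 4, 5, 6, 16, 15, 9, 12, 11, 10, 13, 14, 0, 7] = (0 8 15)(7 16)(10 12)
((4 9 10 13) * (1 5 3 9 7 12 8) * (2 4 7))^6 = (1 7 9)(3 8 13)(5 12 10)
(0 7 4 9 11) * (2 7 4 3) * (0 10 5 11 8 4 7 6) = [7, 1, 6, 2, 9, 11, 0, 3, 4, 8, 5, 10] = (0 7 3 2 6)(4 9 8)(5 11 10)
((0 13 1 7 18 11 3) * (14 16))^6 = ((0 13 1 7 18 11 3)(14 16))^6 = (0 3 11 18 7 1 13)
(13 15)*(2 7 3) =[0, 1, 7, 2, 4, 5, 6, 3, 8, 9, 10, 11, 12, 15, 14, 13] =(2 7 3)(13 15)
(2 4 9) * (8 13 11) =(2 4 9)(8 13 11) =[0, 1, 4, 3, 9, 5, 6, 7, 13, 2, 10, 8, 12, 11]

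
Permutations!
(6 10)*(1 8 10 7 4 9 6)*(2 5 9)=[0, 8, 5, 3, 2, 9, 7, 4, 10, 6, 1]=(1 8 10)(2 5 9 6 7 4)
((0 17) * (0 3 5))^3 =(0 5 3 17)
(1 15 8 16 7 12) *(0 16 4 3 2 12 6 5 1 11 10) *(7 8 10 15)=(0 16 8 4 3 2 12 11 15 10)(1 7 6 5)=[16, 7, 12, 2, 3, 1, 5, 6, 4, 9, 0, 15, 11, 13, 14, 10, 8]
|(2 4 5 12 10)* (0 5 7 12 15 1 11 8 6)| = 35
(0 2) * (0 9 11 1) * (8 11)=(0 2 9 8 11 1)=[2, 0, 9, 3, 4, 5, 6, 7, 11, 8, 10, 1]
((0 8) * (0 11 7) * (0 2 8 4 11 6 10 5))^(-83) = (0 10 8 7 4 5 6 2 11)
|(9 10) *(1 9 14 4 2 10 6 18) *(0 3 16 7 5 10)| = |(0 3 16 7 5 10 14 4 2)(1 9 6 18)| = 36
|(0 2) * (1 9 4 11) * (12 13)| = 4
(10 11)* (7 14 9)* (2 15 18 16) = (2 15 18 16)(7 14 9)(10 11) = [0, 1, 15, 3, 4, 5, 6, 14, 8, 7, 11, 10, 12, 13, 9, 18, 2, 17, 16]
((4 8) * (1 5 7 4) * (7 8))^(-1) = (1 8 5)(4 7)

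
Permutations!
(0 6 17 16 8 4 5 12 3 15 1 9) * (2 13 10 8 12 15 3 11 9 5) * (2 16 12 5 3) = (0 6 17 12 11 9)(1 3 2 13 10 8 4 16 5 15) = [6, 3, 13, 2, 16, 15, 17, 7, 4, 0, 8, 9, 11, 10, 14, 1, 5, 12]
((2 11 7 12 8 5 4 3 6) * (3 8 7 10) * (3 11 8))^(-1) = (2 6 3 4 5 8)(7 12)(10 11)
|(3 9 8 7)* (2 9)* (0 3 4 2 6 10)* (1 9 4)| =4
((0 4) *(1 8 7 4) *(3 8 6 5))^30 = ((0 1 6 5 3 8 7 4))^30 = (0 7 3 6)(1 4 8 5)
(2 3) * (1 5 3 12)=(1 5 3 2 12)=[0, 5, 12, 2, 4, 3, 6, 7, 8, 9, 10, 11, 1]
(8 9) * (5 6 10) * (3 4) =[0, 1, 2, 4, 3, 6, 10, 7, 9, 8, 5] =(3 4)(5 6 10)(8 9)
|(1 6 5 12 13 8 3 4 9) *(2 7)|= |(1 6 5 12 13 8 3 4 9)(2 7)|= 18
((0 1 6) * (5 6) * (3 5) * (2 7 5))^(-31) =(0 7 1 5 3 6 2)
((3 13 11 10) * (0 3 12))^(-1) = (0 12 10 11 13 3)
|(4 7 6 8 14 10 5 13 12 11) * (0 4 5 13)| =11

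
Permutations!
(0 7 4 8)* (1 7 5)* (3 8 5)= (0 3 8)(1 7 4 5)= [3, 7, 2, 8, 5, 1, 6, 4, 0]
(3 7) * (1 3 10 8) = [0, 3, 2, 7, 4, 5, 6, 10, 1, 9, 8] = (1 3 7 10 8)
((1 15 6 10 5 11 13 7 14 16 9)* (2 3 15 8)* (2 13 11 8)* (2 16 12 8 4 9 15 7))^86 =(1 4 10 15)(2 7 12 13 3 14 8)(5 6 16 9)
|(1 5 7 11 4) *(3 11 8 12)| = 8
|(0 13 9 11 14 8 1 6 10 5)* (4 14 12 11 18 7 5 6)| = |(0 13 9 18 7 5)(1 4 14 8)(6 10)(11 12)| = 12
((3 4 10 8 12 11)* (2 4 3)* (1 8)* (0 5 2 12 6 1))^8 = (12)(0 4 5 10 2)(1 6 8)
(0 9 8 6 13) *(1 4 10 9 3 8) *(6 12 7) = (0 3 8 12 7 6 13)(1 4 10 9) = [3, 4, 2, 8, 10, 5, 13, 6, 12, 1, 9, 11, 7, 0]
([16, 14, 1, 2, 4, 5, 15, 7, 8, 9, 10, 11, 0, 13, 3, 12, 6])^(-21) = (0 12 15 6 16)(1 2 3 14)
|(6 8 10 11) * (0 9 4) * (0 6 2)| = 8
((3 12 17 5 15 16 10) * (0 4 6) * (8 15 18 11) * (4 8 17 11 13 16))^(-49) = ((0 8 15 4 6)(3 12 11 17 5 18 13 16 10))^(-49) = (0 8 15 4 6)(3 18 12 13 11 16 17 10 5)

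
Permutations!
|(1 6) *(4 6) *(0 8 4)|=5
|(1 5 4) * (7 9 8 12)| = 12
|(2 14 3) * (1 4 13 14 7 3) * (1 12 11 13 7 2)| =4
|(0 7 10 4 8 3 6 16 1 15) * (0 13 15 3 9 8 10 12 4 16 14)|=10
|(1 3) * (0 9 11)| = 6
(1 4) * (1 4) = (4) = [0, 1, 2, 3, 4]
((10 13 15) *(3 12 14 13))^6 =(15)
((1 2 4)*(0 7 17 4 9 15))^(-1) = ((0 7 17 4 1 2 9 15))^(-1) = (0 15 9 2 1 4 17 7)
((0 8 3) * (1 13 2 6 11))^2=(0 3 8)(1 2 11 13 6)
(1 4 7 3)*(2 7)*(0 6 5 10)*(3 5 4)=(0 6 4 2 7 5 10)(1 3)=[6, 3, 7, 1, 2, 10, 4, 5, 8, 9, 0]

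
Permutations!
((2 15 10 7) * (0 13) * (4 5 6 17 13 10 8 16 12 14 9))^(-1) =(0 13 17 6 5 4 9 14 12 16 8 15 2 7 10)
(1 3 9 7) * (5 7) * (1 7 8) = (1 3 9 5 8) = [0, 3, 2, 9, 4, 8, 6, 7, 1, 5]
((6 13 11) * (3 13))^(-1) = (3 6 11 13)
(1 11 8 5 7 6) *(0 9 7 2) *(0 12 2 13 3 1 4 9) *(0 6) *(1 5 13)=[6, 11, 12, 5, 9, 1, 4, 0, 13, 7, 10, 8, 2, 3]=(0 6 4 9 7)(1 11 8 13 3 5)(2 12)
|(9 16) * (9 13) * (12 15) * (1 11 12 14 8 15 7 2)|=15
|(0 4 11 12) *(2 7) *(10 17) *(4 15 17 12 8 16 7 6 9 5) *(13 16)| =|(0 15 17 10 12)(2 6 9 5 4 11 8 13 16 7)| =10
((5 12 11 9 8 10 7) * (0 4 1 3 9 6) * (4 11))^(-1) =((0 11 6)(1 3 9 8 10 7 5 12 4))^(-1) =(0 6 11)(1 4 12 5 7 10 8 9 3)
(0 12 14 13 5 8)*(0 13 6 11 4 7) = (0 12 14 6 11 4 7)(5 8 13) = [12, 1, 2, 3, 7, 8, 11, 0, 13, 9, 10, 4, 14, 5, 6]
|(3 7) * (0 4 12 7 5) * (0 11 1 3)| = 4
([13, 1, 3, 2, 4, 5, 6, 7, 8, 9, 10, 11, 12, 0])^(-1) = [13, 1, 3, 2, 4, 5, 6, 7, 8, 9, 10, 11, 12, 0]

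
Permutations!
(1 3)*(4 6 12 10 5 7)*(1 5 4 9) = (1 3 5 7 9)(4 6 12 10) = [0, 3, 2, 5, 6, 7, 12, 9, 8, 1, 4, 11, 10]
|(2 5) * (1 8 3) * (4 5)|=|(1 8 3)(2 4 5)|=3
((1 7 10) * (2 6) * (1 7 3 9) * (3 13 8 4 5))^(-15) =(1 9 3 5 4 8 13)(2 6)(7 10)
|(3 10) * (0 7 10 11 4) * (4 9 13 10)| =|(0 7 4)(3 11 9 13 10)| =15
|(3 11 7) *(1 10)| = 6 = |(1 10)(3 11 7)|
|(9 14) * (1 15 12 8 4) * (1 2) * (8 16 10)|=|(1 15 12 16 10 8 4 2)(9 14)|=8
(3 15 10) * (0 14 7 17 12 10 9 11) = [14, 1, 2, 15, 4, 5, 6, 17, 8, 11, 3, 0, 10, 13, 7, 9, 16, 12] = (0 14 7 17 12 10 3 15 9 11)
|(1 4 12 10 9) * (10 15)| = 6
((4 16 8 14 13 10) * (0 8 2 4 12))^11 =(0 12 10 13 14 8)(2 16 4)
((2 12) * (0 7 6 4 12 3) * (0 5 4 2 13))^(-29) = ((0 7 6 2 3 5 4 12 13))^(-29) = (0 12 5 2 7 13 4 3 6)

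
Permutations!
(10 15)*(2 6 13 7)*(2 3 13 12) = (2 6 12)(3 13 7)(10 15) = [0, 1, 6, 13, 4, 5, 12, 3, 8, 9, 15, 11, 2, 7, 14, 10]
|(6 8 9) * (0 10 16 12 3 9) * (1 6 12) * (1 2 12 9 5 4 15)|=12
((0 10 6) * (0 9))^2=(0 6)(9 10)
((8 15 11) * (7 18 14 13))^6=((7 18 14 13)(8 15 11))^6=(7 14)(13 18)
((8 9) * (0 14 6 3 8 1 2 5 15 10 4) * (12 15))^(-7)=(0 1 4 9 10 8 15 3 12 6 5 14 2)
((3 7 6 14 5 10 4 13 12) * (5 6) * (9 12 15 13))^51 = ((3 7 5 10 4 9 12)(6 14)(13 15))^51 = (3 5 4 12 7 10 9)(6 14)(13 15)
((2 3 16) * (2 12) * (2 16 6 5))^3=(2 5 6 3)(12 16)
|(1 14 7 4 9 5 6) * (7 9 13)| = 15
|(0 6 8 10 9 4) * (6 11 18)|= 8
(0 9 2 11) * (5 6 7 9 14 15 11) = (0 14 15 11)(2 5 6 7 9) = [14, 1, 5, 3, 4, 6, 7, 9, 8, 2, 10, 0, 12, 13, 15, 11]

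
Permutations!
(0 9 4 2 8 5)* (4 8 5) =(0 9 8 4 2 5) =[9, 1, 5, 3, 2, 0, 6, 7, 4, 8]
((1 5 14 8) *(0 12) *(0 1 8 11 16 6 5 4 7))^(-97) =(0 4 12 7 1)(5 16 14 6 11)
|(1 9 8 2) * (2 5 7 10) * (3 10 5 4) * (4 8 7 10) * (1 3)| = 8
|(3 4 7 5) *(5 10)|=5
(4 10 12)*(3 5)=(3 5)(4 10 12)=[0, 1, 2, 5, 10, 3, 6, 7, 8, 9, 12, 11, 4]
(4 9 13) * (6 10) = (4 9 13)(6 10) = [0, 1, 2, 3, 9, 5, 10, 7, 8, 13, 6, 11, 12, 4]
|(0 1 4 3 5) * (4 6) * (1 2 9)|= 8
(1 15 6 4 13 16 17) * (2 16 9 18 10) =(1 15 6 4 13 9 18 10 2 16 17) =[0, 15, 16, 3, 13, 5, 4, 7, 8, 18, 2, 11, 12, 9, 14, 6, 17, 1, 10]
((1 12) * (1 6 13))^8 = (13)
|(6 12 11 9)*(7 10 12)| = 6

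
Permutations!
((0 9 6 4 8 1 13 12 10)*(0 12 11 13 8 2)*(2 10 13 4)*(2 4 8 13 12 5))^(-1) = (0 2 5 10 4 6 9)(1 8 11 13)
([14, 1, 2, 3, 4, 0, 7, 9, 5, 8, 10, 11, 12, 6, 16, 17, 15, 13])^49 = [13, 1, 2, 3, 4, 17, 0, 14, 15, 16, 10, 11, 12, 5, 6, 9, 7, 8]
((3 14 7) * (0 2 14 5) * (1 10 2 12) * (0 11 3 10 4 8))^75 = (2 10 7 14)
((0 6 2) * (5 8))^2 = (8)(0 2 6) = ((0 6 2)(5 8))^2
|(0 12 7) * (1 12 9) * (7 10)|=6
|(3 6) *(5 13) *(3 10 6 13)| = 6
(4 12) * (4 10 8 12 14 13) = (4 14 13)(8 12 10) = [0, 1, 2, 3, 14, 5, 6, 7, 12, 9, 8, 11, 10, 4, 13]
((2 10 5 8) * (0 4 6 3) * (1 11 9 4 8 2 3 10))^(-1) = (0 3 8)(1 2 5 10 6 4 9 11)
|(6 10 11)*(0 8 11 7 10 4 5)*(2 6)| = |(0 8 11 2 6 4 5)(7 10)| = 14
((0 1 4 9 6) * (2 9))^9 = (0 2)(1 9)(4 6) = ((0 1 4 2 9 6))^9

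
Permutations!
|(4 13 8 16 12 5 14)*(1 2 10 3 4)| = |(1 2 10 3 4 13 8 16 12 5 14)| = 11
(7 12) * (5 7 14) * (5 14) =(14)(5 7 12) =[0, 1, 2, 3, 4, 7, 6, 12, 8, 9, 10, 11, 5, 13, 14]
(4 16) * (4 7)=(4 16 7)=[0, 1, 2, 3, 16, 5, 6, 4, 8, 9, 10, 11, 12, 13, 14, 15, 7]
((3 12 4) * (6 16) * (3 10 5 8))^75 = (3 10)(4 8)(5 12)(6 16)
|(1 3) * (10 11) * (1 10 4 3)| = 4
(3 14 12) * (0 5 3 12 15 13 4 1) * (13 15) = (15)(0 5 3 14 13 4 1) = [5, 0, 2, 14, 1, 3, 6, 7, 8, 9, 10, 11, 12, 4, 13, 15]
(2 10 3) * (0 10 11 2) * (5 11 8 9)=(0 10 3)(2 8 9 5 11)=[10, 1, 8, 0, 4, 11, 6, 7, 9, 5, 3, 2]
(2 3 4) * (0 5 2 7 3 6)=(0 5 2 6)(3 4 7)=[5, 1, 6, 4, 7, 2, 0, 3]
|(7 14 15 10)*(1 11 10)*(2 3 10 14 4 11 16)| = |(1 16 2 3 10 7 4 11 14 15)| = 10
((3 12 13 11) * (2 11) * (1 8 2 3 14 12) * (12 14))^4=((14)(1 8 2 11 12 13 3))^4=(14)(1 12 8 13 2 3 11)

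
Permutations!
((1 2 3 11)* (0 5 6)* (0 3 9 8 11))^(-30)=(11)(0 6)(3 5)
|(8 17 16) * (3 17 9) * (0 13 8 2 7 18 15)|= |(0 13 8 9 3 17 16 2 7 18 15)|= 11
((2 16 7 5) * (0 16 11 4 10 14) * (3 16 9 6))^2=(0 6 16 5 11 10)(2 4 14 9 3 7)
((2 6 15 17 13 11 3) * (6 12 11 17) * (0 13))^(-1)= (0 17 13)(2 3 11 12)(6 15)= ((0 13 17)(2 12 11 3)(6 15))^(-1)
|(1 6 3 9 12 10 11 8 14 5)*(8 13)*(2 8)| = 12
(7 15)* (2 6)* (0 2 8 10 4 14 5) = (0 2 6 8 10 4 14 5)(7 15) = [2, 1, 6, 3, 14, 0, 8, 15, 10, 9, 4, 11, 12, 13, 5, 7]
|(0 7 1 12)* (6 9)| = |(0 7 1 12)(6 9)| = 4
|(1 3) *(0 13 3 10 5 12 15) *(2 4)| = |(0 13 3 1 10 5 12 15)(2 4)| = 8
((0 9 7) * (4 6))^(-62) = (0 9 7)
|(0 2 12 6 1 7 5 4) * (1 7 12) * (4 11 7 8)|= 21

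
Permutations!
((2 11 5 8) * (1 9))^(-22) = ((1 9)(2 11 5 8))^(-22) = (2 5)(8 11)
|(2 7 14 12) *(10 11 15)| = 12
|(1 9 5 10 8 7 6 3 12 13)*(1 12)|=|(1 9 5 10 8 7 6 3)(12 13)|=8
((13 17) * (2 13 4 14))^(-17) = (2 4 13 14 17)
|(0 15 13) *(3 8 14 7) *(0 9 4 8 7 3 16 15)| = |(3 7 16 15 13 9 4 8 14)| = 9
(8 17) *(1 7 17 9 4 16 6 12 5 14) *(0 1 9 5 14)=(0 1 7 17 8 5)(4 16 6 12 14 9)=[1, 7, 2, 3, 16, 0, 12, 17, 5, 4, 10, 11, 14, 13, 9, 15, 6, 8]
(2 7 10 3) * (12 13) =(2 7 10 3)(12 13) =[0, 1, 7, 2, 4, 5, 6, 10, 8, 9, 3, 11, 13, 12]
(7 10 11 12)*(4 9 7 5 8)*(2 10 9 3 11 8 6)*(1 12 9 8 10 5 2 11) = (1 12 2 5 6 11 9 7 8 4 3) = [0, 12, 5, 1, 3, 6, 11, 8, 4, 7, 10, 9, 2]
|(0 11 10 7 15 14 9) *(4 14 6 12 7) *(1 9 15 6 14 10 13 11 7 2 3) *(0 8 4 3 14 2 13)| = 6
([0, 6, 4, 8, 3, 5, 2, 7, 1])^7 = [0, 6, 4, 8, 3, 5, 2, 7, 1]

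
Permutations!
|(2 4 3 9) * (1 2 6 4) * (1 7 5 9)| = |(1 2 7 5 9 6 4 3)| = 8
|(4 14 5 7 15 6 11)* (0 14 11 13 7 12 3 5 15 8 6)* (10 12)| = |(0 14 15)(3 5 10 12)(4 11)(6 13 7 8)| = 12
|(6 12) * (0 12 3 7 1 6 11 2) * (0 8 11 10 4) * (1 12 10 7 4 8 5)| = |(0 10 8 11 2 5 1 6 3 4)(7 12)| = 10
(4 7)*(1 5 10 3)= [0, 5, 2, 1, 7, 10, 6, 4, 8, 9, 3]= (1 5 10 3)(4 7)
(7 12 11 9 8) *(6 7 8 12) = (6 7)(9 12 11) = [0, 1, 2, 3, 4, 5, 7, 6, 8, 12, 10, 9, 11]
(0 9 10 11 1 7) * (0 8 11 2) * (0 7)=[9, 0, 7, 3, 4, 5, 6, 8, 11, 10, 2, 1]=(0 9 10 2 7 8 11 1)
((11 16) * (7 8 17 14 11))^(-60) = (17)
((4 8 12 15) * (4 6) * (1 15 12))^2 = ((1 15 6 4 8))^2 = (1 6 8 15 4)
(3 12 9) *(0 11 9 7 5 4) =(0 11 9 3 12 7 5 4) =[11, 1, 2, 12, 0, 4, 6, 5, 8, 3, 10, 9, 7]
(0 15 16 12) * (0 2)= (0 15 16 12 2)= [15, 1, 0, 3, 4, 5, 6, 7, 8, 9, 10, 11, 2, 13, 14, 16, 12]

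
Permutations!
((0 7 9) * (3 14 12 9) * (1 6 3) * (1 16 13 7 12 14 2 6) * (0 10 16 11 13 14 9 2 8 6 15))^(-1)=((0 12 2 15)(3 8 6)(7 11 13)(9 10 16 14))^(-1)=(0 15 2 12)(3 6 8)(7 13 11)(9 14 16 10)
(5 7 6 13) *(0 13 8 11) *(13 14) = (0 14 13 5 7 6 8 11) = [14, 1, 2, 3, 4, 7, 8, 6, 11, 9, 10, 0, 12, 5, 13]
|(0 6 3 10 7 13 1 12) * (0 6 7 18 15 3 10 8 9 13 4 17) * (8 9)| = |(0 7 4 17)(1 12 6 10 18 15 3 9 13)| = 36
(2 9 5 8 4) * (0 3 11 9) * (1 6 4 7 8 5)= [3, 6, 0, 11, 2, 5, 4, 8, 7, 1, 10, 9]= (0 3 11 9 1 6 4 2)(7 8)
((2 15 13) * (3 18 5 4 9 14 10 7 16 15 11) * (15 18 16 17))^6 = (2 4 15 18 7 3 14)(5 17 16 10 11 9 13)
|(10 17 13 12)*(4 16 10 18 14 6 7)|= |(4 16 10 17 13 12 18 14 6 7)|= 10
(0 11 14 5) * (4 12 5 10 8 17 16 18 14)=[11, 1, 2, 3, 12, 0, 6, 7, 17, 9, 8, 4, 5, 13, 10, 15, 18, 16, 14]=(0 11 4 12 5)(8 17 16 18 14 10)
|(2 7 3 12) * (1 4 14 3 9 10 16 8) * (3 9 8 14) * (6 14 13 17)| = |(1 4 3 12 2 7 8)(6 14 9 10 16 13 17)| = 7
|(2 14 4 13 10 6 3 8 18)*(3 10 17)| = |(2 14 4 13 17 3 8 18)(6 10)| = 8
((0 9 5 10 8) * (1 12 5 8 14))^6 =((0 9 8)(1 12 5 10 14))^6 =(1 12 5 10 14)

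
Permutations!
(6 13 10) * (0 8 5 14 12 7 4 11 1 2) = (0 8 5 14 12 7 4 11 1 2)(6 13 10) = [8, 2, 0, 3, 11, 14, 13, 4, 5, 9, 6, 1, 7, 10, 12]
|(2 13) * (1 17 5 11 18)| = 10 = |(1 17 5 11 18)(2 13)|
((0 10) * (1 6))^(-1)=(0 10)(1 6)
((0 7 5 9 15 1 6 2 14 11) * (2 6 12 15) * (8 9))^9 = ((0 7 5 8 9 2 14 11)(1 12 15))^9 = (15)(0 7 5 8 9 2 14 11)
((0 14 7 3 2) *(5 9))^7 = ((0 14 7 3 2)(5 9))^7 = (0 7 2 14 3)(5 9)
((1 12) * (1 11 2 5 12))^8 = ((2 5 12 11))^8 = (12)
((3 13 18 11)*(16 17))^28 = (18)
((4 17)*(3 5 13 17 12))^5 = ((3 5 13 17 4 12))^5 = (3 12 4 17 13 5)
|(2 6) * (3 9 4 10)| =|(2 6)(3 9 4 10)| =4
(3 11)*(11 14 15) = (3 14 15 11) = [0, 1, 2, 14, 4, 5, 6, 7, 8, 9, 10, 3, 12, 13, 15, 11]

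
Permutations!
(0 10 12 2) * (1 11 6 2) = [10, 11, 0, 3, 4, 5, 2, 7, 8, 9, 12, 6, 1] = (0 10 12 1 11 6 2)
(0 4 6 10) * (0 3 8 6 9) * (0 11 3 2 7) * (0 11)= [4, 1, 7, 8, 9, 5, 10, 11, 6, 0, 2, 3]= (0 4 9)(2 7 11 3 8 6 10)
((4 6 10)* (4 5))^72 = ((4 6 10 5))^72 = (10)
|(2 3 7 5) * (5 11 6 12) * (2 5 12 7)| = |(12)(2 3)(6 7 11)| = 6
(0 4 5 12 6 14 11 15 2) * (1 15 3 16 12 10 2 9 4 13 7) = (0 13 7 1 15 9 4 5 10 2)(3 16 12 6 14 11) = [13, 15, 0, 16, 5, 10, 14, 1, 8, 4, 2, 3, 6, 7, 11, 9, 12]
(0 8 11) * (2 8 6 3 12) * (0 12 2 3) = (0 6)(2 8 11 12 3) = [6, 1, 8, 2, 4, 5, 0, 7, 11, 9, 10, 12, 3]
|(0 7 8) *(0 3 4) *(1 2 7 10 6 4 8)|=12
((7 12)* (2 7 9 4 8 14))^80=((2 7 12 9 4 8 14))^80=(2 9 14 12 8 7 4)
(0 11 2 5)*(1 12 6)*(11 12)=(0 12 6 1 11 2 5)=[12, 11, 5, 3, 4, 0, 1, 7, 8, 9, 10, 2, 6]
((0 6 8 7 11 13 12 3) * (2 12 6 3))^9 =(0 3)(2 12)(6 13 11 7 8)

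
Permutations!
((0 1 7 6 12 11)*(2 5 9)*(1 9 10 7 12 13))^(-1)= (0 11 12 1 13 6 7 10 5 2 9)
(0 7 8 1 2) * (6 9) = (0 7 8 1 2)(6 9) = [7, 2, 0, 3, 4, 5, 9, 8, 1, 6]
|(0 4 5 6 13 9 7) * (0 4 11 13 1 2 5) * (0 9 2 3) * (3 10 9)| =12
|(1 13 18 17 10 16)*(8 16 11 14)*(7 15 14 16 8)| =21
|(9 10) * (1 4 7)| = |(1 4 7)(9 10)| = 6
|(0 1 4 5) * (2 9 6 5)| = |(0 1 4 2 9 6 5)| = 7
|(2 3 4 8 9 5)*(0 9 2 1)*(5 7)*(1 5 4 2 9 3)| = 4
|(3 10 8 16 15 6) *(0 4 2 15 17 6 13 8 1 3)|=9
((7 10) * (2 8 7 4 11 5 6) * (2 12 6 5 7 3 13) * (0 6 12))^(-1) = (0 6)(2 13 3 8)(4 10 7 11)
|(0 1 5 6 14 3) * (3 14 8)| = 6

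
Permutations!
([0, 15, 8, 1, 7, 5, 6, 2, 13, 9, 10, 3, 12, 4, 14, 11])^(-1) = (1 3 11 15)(2 7 4 13 8)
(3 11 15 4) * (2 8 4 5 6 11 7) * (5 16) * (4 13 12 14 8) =(2 4 3 7)(5 6 11 15 16)(8 13 12 14) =[0, 1, 4, 7, 3, 6, 11, 2, 13, 9, 10, 15, 14, 12, 8, 16, 5]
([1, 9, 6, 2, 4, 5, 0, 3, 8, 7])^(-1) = [6, 0, 3, 7, 4, 5, 2, 9, 8, 1]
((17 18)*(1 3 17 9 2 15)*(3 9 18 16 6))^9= ((18)(1 9 2 15)(3 17 16 6))^9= (18)(1 9 2 15)(3 17 16 6)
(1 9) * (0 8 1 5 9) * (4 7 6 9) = (0 8 1)(4 7 6 9 5) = [8, 0, 2, 3, 7, 4, 9, 6, 1, 5]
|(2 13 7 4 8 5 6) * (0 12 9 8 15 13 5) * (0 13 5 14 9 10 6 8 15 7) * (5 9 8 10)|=18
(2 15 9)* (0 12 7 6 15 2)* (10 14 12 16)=(0 16 10 14 12 7 6 15 9)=[16, 1, 2, 3, 4, 5, 15, 6, 8, 0, 14, 11, 7, 13, 12, 9, 10]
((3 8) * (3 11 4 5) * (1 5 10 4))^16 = (1 5 3 8 11)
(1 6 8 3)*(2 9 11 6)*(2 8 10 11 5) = (1 8 3)(2 9 5)(6 10 11) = [0, 8, 9, 1, 4, 2, 10, 7, 3, 5, 11, 6]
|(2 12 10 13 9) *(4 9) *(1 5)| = 6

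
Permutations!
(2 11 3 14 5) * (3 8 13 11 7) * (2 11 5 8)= (2 7 3 14 8 13 5 11)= [0, 1, 7, 14, 4, 11, 6, 3, 13, 9, 10, 2, 12, 5, 8]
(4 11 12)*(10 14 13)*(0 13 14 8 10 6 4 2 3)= (14)(0 13 6 4 11 12 2 3)(8 10)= [13, 1, 3, 0, 11, 5, 4, 7, 10, 9, 8, 12, 2, 6, 14]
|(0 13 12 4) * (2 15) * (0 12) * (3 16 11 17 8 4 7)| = 8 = |(0 13)(2 15)(3 16 11 17 8 4 12 7)|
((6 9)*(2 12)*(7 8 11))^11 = ((2 12)(6 9)(7 8 11))^11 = (2 12)(6 9)(7 11 8)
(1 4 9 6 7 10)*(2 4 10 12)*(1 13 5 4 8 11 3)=(1 10 13 5 4 9 6 7 12 2 8 11 3)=[0, 10, 8, 1, 9, 4, 7, 12, 11, 6, 13, 3, 2, 5]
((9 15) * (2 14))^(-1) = (2 14)(9 15)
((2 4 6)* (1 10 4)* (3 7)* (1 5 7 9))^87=(1 7 6)(2 10 3)(4 9 5)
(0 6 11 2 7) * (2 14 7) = (0 6 11 14 7) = [6, 1, 2, 3, 4, 5, 11, 0, 8, 9, 10, 14, 12, 13, 7]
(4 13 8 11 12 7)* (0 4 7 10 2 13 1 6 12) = (0 4 1 6 12 10 2 13 8 11) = [4, 6, 13, 3, 1, 5, 12, 7, 11, 9, 2, 0, 10, 8]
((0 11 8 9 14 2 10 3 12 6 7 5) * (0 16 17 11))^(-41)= ((2 10 3 12 6 7 5 16 17 11 8 9 14))^(-41)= (2 9 11 16 7 12 10 14 8 17 5 6 3)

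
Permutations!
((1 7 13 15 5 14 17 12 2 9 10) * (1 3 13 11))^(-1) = (1 11 7)(2 12 17 14 5 15 13 3 10 9)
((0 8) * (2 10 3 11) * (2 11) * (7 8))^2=((11)(0 7 8)(2 10 3))^2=(11)(0 8 7)(2 3 10)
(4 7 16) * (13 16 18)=[0, 1, 2, 3, 7, 5, 6, 18, 8, 9, 10, 11, 12, 16, 14, 15, 4, 17, 13]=(4 7 18 13 16)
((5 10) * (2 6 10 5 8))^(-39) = ((2 6 10 8))^(-39) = (2 6 10 8)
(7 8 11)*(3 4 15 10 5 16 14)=(3 4 15 10 5 16 14)(7 8 11)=[0, 1, 2, 4, 15, 16, 6, 8, 11, 9, 5, 7, 12, 13, 3, 10, 14]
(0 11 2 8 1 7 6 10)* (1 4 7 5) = (0 11 2 8 4 7 6 10)(1 5) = [11, 5, 8, 3, 7, 1, 10, 6, 4, 9, 0, 2]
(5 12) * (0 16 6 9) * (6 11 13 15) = (0 16 11 13 15 6 9)(5 12) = [16, 1, 2, 3, 4, 12, 9, 7, 8, 0, 10, 13, 5, 15, 14, 6, 11]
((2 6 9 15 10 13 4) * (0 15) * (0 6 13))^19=((0 15 10)(2 13 4)(6 9))^19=(0 15 10)(2 13 4)(6 9)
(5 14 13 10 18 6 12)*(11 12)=(5 14 13 10 18 6 11 12)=[0, 1, 2, 3, 4, 14, 11, 7, 8, 9, 18, 12, 5, 10, 13, 15, 16, 17, 6]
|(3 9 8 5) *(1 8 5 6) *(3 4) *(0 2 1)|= |(0 2 1 8 6)(3 9 5 4)|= 20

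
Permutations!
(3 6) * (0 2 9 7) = (0 2 9 7)(3 6) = [2, 1, 9, 6, 4, 5, 3, 0, 8, 7]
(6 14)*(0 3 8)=[3, 1, 2, 8, 4, 5, 14, 7, 0, 9, 10, 11, 12, 13, 6]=(0 3 8)(6 14)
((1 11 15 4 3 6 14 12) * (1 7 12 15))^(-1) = (1 11)(3 4 15 14 6)(7 12)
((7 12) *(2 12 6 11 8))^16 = ((2 12 7 6 11 8))^16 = (2 11 7)(6 12 8)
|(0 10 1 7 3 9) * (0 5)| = |(0 10 1 7 3 9 5)| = 7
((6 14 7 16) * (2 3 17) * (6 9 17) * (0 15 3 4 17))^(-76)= (0 14)(2 17 4)(3 16)(6 9)(7 15)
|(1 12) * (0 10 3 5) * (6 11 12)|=|(0 10 3 5)(1 6 11 12)|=4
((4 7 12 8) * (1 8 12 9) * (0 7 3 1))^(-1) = ((12)(0 7 9)(1 8 4 3))^(-1) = (12)(0 9 7)(1 3 4 8)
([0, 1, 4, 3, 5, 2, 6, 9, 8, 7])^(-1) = (2 5 4)(7 9)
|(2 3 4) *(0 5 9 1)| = 12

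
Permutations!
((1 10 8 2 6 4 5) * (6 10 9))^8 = ((1 9 6 4 5)(2 10 8))^8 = (1 4 9 5 6)(2 8 10)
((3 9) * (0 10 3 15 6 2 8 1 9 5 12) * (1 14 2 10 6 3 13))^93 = (0 13 15 12 10 9 5 6 1 3)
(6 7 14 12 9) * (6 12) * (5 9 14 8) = (5 9 12 14 6 7 8) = [0, 1, 2, 3, 4, 9, 7, 8, 5, 12, 10, 11, 14, 13, 6]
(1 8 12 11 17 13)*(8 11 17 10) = (1 11 10 8 12 17 13) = [0, 11, 2, 3, 4, 5, 6, 7, 12, 9, 8, 10, 17, 1, 14, 15, 16, 13]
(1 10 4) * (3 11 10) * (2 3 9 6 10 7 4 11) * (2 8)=(1 9 6 10 11 7 4)(2 3 8)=[0, 9, 3, 8, 1, 5, 10, 4, 2, 6, 11, 7]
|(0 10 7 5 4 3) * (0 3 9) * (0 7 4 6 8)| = 8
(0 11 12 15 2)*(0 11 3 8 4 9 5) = (0 3 8 4 9 5)(2 11 12 15) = [3, 1, 11, 8, 9, 0, 6, 7, 4, 5, 10, 12, 15, 13, 14, 2]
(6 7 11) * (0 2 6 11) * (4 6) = [2, 1, 4, 3, 6, 5, 7, 0, 8, 9, 10, 11] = (11)(0 2 4 6 7)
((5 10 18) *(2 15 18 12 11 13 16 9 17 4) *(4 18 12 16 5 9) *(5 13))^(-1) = (2 4 16 10 5 11 12 15)(9 18 17)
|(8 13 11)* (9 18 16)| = 3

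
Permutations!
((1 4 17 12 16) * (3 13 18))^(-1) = ((1 4 17 12 16)(3 13 18))^(-1) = (1 16 12 17 4)(3 18 13)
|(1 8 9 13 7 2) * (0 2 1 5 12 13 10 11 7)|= 30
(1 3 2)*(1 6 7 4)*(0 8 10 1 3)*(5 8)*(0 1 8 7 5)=[0, 1, 6, 2, 3, 7, 5, 4, 10, 9, 8]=(2 6 5 7 4 3)(8 10)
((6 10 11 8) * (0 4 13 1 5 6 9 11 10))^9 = (0 1)(4 5)(6 13)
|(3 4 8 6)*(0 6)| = |(0 6 3 4 8)| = 5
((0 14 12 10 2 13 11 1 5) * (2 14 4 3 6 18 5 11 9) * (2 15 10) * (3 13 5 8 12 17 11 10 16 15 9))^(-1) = ((0 4 13 3 6 18 8 12 2 5)(1 10 14 17 11)(15 16))^(-1) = (0 5 2 12 8 18 6 3 13 4)(1 11 17 14 10)(15 16)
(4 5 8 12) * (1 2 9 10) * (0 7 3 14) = (0 7 3 14)(1 2 9 10)(4 5 8 12) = [7, 2, 9, 14, 5, 8, 6, 3, 12, 10, 1, 11, 4, 13, 0]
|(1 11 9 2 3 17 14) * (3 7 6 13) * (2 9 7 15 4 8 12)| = 40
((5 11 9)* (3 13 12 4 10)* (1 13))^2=((1 13 12 4 10 3)(5 11 9))^2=(1 12 10)(3 13 4)(5 9 11)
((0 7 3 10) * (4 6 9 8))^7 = ((0 7 3 10)(4 6 9 8))^7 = (0 10 3 7)(4 8 9 6)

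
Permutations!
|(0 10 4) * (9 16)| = |(0 10 4)(9 16)| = 6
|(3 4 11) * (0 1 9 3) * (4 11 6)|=10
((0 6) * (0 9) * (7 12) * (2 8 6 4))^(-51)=(0 8)(2 9)(4 6)(7 12)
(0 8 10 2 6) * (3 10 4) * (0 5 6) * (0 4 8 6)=(0 6 5)(2 4 3 10)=[6, 1, 4, 10, 3, 0, 5, 7, 8, 9, 2]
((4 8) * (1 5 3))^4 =(8)(1 5 3)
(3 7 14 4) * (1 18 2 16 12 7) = (1 18 2 16 12 7 14 4 3) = [0, 18, 16, 1, 3, 5, 6, 14, 8, 9, 10, 11, 7, 13, 4, 15, 12, 17, 2]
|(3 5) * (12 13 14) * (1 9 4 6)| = |(1 9 4 6)(3 5)(12 13 14)| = 12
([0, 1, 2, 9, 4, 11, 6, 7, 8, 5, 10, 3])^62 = [0, 1, 2, 5, 4, 3, 6, 7, 8, 11, 10, 9]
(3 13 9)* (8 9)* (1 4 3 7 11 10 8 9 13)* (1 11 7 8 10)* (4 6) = (1 6 4 3 11)(8 13 9) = [0, 6, 2, 11, 3, 5, 4, 7, 13, 8, 10, 1, 12, 9]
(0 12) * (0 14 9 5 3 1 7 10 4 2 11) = (0 12 14 9 5 3 1 7 10 4 2 11) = [12, 7, 11, 1, 2, 3, 6, 10, 8, 5, 4, 0, 14, 13, 9]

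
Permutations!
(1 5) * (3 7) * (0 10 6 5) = (0 10 6 5 1)(3 7) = [10, 0, 2, 7, 4, 1, 5, 3, 8, 9, 6]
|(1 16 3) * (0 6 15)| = |(0 6 15)(1 16 3)| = 3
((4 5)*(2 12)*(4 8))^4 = (12)(4 5 8)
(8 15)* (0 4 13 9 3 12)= (0 4 13 9 3 12)(8 15)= [4, 1, 2, 12, 13, 5, 6, 7, 15, 3, 10, 11, 0, 9, 14, 8]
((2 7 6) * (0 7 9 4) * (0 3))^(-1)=((0 7 6 2 9 4 3))^(-1)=(0 3 4 9 2 6 7)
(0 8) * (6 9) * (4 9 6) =(0 8)(4 9) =[8, 1, 2, 3, 9, 5, 6, 7, 0, 4]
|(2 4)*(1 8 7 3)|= |(1 8 7 3)(2 4)|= 4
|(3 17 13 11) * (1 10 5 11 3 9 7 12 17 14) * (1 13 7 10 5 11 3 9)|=|(1 5 3 14 13 9 10 11)(7 12 17)|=24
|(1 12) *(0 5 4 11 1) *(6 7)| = |(0 5 4 11 1 12)(6 7)| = 6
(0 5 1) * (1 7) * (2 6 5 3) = (0 3 2 6 5 7 1) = [3, 0, 6, 2, 4, 7, 5, 1]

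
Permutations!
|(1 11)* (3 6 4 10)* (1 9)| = |(1 11 9)(3 6 4 10)| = 12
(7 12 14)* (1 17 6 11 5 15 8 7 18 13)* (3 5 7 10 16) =(1 17 6 11 7 12 14 18 13)(3 5 15 8 10 16) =[0, 17, 2, 5, 4, 15, 11, 12, 10, 9, 16, 7, 14, 1, 18, 8, 3, 6, 13]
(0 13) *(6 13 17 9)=[17, 1, 2, 3, 4, 5, 13, 7, 8, 6, 10, 11, 12, 0, 14, 15, 16, 9]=(0 17 9 6 13)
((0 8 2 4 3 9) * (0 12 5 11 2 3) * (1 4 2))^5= (0 5 8 11 3 1 9 4 12)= ((0 8 3 9 12 5 11 1 4))^5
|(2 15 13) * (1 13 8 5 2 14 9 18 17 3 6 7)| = |(1 13 14 9 18 17 3 6 7)(2 15 8 5)| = 36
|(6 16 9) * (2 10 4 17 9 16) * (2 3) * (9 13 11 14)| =|(2 10 4 17 13 11 14 9 6 3)| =10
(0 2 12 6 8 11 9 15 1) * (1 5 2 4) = (0 4 1)(2 12 6 8 11 9 15 5) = [4, 0, 12, 3, 1, 2, 8, 7, 11, 15, 10, 9, 6, 13, 14, 5]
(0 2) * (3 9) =[2, 1, 0, 9, 4, 5, 6, 7, 8, 3] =(0 2)(3 9)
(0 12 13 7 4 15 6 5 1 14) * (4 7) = (0 12 13 4 15 6 5 1 14) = [12, 14, 2, 3, 15, 1, 5, 7, 8, 9, 10, 11, 13, 4, 0, 6]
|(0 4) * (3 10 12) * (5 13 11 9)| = 12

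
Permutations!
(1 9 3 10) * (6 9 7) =(1 7 6 9 3 10) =[0, 7, 2, 10, 4, 5, 9, 6, 8, 3, 1]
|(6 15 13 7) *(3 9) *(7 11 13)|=6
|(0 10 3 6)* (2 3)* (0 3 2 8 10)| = |(3 6)(8 10)| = 2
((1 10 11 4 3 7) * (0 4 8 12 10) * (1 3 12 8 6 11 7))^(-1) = (0 1 3 7 10 12 4)(6 11)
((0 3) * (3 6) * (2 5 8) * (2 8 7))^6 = (8)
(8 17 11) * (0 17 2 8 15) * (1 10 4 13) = (0 17 11 15)(1 10 4 13)(2 8) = [17, 10, 8, 3, 13, 5, 6, 7, 2, 9, 4, 15, 12, 1, 14, 0, 16, 11]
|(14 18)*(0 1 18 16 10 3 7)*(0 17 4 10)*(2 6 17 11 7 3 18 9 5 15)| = 26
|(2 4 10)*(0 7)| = |(0 7)(2 4 10)| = 6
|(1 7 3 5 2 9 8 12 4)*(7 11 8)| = 5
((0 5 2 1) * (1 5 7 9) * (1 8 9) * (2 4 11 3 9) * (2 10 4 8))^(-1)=(0 1 7)(2 9 3 11 4 10 8 5)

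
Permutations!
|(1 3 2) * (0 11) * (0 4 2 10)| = 7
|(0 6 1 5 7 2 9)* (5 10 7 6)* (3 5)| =9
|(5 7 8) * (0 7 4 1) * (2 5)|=|(0 7 8 2 5 4 1)|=7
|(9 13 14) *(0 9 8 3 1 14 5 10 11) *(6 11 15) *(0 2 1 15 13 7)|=24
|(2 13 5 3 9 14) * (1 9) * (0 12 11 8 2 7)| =12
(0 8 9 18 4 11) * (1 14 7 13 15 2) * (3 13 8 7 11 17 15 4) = (0 7 8 9 18 3 13 4 17 15 2 1 14 11) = [7, 14, 1, 13, 17, 5, 6, 8, 9, 18, 10, 0, 12, 4, 11, 2, 16, 15, 3]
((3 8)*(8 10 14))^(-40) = ((3 10 14 8))^(-40) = (14)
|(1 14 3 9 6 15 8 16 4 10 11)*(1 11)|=|(1 14 3 9 6 15 8 16 4 10)|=10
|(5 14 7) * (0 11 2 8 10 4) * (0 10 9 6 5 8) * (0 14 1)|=10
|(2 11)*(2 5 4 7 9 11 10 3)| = |(2 10 3)(4 7 9 11 5)| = 15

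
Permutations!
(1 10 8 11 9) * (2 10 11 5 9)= (1 11 2 10 8 5 9)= [0, 11, 10, 3, 4, 9, 6, 7, 5, 1, 8, 2]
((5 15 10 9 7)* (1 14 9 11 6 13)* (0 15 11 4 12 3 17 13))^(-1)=((0 15 10 4 12 3 17 13 1 14 9 7 5 11 6))^(-1)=(0 6 11 5 7 9 14 1 13 17 3 12 4 10 15)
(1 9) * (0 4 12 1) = (0 4 12 1 9) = [4, 9, 2, 3, 12, 5, 6, 7, 8, 0, 10, 11, 1]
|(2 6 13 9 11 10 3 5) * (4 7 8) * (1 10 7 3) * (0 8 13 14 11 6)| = 6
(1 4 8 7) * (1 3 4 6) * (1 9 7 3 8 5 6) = (3 4 5 6 9 7 8) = [0, 1, 2, 4, 5, 6, 9, 8, 3, 7]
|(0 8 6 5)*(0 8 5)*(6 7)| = |(0 5 8 7 6)| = 5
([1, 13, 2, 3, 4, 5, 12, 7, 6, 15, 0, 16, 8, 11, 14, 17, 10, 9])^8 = [13, 11, 2, 3, 4, 5, 8, 7, 12, 17, 1, 10, 6, 16, 14, 9, 0, 15]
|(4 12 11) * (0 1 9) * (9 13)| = |(0 1 13 9)(4 12 11)| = 12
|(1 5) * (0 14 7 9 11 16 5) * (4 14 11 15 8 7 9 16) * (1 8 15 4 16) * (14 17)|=28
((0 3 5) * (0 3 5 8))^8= ((0 5 3 8))^8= (8)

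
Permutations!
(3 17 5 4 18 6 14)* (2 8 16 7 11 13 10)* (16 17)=[0, 1, 8, 16, 18, 4, 14, 11, 17, 9, 2, 13, 12, 10, 3, 15, 7, 5, 6]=(2 8 17 5 4 18 6 14 3 16 7 11 13 10)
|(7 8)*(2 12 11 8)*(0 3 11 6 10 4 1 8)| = 24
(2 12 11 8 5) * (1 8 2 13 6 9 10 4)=[0, 8, 12, 3, 1, 13, 9, 7, 5, 10, 4, 2, 11, 6]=(1 8 5 13 6 9 10 4)(2 12 11)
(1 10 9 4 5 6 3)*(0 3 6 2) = (0 3 1 10 9 4 5 2) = [3, 10, 0, 1, 5, 2, 6, 7, 8, 4, 9]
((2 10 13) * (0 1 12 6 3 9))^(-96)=(13)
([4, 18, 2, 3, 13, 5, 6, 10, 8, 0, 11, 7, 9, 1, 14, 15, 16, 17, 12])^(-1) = (0 9 12 18 1 13 4)(7 11 10)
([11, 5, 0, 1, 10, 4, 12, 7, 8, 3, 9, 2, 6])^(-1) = (0 2 11)(1 3 9 10 4 5)(6 12)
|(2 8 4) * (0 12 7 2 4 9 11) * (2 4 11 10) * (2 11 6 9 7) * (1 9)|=11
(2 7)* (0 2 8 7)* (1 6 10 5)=(0 2)(1 6 10 5)(7 8)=[2, 6, 0, 3, 4, 1, 10, 8, 7, 9, 5]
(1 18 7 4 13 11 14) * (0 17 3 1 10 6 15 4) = (0 17 3 1 18 7)(4 13 11 14 10 6 15) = [17, 18, 2, 1, 13, 5, 15, 0, 8, 9, 6, 14, 12, 11, 10, 4, 16, 3, 7]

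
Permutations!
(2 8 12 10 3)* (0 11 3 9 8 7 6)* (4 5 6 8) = (0 11 3 2 7 8 12 10 9 4 5 6) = [11, 1, 7, 2, 5, 6, 0, 8, 12, 4, 9, 3, 10]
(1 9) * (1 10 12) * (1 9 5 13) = (1 5 13)(9 10 12) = [0, 5, 2, 3, 4, 13, 6, 7, 8, 10, 12, 11, 9, 1]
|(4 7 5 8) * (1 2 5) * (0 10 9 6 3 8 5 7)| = 21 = |(0 10 9 6 3 8 4)(1 2 7)|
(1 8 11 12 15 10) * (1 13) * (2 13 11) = [0, 8, 13, 3, 4, 5, 6, 7, 2, 9, 11, 12, 15, 1, 14, 10] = (1 8 2 13)(10 11 12 15)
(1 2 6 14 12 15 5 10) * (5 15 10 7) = (15)(1 2 6 14 12 10)(5 7) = [0, 2, 6, 3, 4, 7, 14, 5, 8, 9, 1, 11, 10, 13, 12, 15]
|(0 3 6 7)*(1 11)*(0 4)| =|(0 3 6 7 4)(1 11)| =10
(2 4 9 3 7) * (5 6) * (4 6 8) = (2 6 5 8 4 9 3 7) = [0, 1, 6, 7, 9, 8, 5, 2, 4, 3]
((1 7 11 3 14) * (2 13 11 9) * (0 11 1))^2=(0 3)(1 9 13 7 2)(11 14)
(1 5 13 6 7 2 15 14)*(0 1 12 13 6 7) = [1, 5, 15, 3, 4, 6, 0, 2, 8, 9, 10, 11, 13, 7, 12, 14] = (0 1 5 6)(2 15 14 12 13 7)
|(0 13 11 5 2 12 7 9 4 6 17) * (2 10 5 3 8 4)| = |(0 13 11 3 8 4 6 17)(2 12 7 9)(5 10)| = 8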